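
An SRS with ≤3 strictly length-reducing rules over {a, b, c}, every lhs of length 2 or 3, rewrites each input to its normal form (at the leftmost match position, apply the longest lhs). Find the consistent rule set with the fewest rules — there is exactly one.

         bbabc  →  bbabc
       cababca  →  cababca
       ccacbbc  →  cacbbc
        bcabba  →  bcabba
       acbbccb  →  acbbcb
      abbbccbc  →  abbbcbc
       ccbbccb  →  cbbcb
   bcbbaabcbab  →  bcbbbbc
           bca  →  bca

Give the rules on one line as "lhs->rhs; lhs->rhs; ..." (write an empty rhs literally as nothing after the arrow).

  | bbabc
  | cababca
  | ccacbbc => cacbbc
  | bcabba

aab->bc; cba->aa; cc->c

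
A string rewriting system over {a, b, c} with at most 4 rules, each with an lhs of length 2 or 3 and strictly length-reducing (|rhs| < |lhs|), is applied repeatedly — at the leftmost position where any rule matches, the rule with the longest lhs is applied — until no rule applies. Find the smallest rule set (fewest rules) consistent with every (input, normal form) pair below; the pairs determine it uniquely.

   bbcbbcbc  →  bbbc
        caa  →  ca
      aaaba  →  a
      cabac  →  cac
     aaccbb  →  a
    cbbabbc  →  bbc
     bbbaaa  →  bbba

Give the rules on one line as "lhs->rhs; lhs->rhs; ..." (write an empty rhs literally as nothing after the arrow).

aa->a; ab->; cb->

  | bbcbbcbc => bbbcbc => bbbc
  | caa => ca
  | aaaba => aaba => aba => a
  | cabac => cac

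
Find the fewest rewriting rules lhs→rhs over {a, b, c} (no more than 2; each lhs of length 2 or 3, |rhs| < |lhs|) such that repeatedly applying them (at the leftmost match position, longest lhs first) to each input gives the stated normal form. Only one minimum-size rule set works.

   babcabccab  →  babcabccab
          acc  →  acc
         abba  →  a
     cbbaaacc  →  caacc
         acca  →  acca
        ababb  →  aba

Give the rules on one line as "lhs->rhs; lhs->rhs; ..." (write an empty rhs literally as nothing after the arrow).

  | babcabccab
  | acc
  | abba => a
  | cbbaaacc => caacc

bb->; bba->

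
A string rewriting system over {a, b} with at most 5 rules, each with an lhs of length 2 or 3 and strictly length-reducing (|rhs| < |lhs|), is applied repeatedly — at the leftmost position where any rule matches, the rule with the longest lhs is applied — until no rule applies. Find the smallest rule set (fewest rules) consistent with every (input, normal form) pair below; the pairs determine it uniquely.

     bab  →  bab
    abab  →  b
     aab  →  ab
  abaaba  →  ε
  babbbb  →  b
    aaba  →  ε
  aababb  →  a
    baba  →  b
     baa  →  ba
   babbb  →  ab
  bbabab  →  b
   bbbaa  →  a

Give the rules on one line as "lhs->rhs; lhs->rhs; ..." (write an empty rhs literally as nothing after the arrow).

aa->a; aba->; abb->b; bb->a

  | bab
  | abab => b
  | aab => ab
  | abaaba => aba => ε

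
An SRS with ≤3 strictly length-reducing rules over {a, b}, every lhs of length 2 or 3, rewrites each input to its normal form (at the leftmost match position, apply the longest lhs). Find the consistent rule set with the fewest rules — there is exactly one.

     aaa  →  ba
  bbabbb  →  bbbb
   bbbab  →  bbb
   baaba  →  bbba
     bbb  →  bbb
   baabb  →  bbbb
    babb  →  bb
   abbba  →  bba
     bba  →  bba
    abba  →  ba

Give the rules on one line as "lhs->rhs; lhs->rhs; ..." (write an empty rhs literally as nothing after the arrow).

  | aaa => ba
  | bbabbb => bbbb
  | bbbab => bbb
  | baaba => bbba

aa->b; ab->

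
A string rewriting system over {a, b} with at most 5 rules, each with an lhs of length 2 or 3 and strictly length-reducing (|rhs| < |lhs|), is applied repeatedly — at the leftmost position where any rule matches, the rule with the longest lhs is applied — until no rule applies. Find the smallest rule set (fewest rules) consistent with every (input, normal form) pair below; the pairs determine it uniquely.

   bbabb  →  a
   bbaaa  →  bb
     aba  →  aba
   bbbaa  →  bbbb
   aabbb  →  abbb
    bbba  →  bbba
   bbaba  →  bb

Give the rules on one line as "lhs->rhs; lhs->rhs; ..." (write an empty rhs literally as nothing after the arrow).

aa->b; aaa->; aab->ab; bab->a

  | bbabb => bab => a
  | bbaaa => bb
  | aba
  | bbbaa => bbbb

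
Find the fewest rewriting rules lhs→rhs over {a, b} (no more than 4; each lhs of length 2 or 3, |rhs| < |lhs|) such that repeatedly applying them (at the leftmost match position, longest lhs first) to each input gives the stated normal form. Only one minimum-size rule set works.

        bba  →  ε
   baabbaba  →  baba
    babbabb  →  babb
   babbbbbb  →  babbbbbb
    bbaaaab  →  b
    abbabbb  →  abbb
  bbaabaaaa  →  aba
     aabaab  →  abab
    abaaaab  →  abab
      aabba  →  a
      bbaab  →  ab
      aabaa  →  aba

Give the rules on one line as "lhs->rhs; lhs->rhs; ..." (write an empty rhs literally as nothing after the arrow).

  | bba => ε
  | baabbaba => babbaba => baba
  | babbabb => babb
  | babbbbbb

aa->a; aaa->; bba->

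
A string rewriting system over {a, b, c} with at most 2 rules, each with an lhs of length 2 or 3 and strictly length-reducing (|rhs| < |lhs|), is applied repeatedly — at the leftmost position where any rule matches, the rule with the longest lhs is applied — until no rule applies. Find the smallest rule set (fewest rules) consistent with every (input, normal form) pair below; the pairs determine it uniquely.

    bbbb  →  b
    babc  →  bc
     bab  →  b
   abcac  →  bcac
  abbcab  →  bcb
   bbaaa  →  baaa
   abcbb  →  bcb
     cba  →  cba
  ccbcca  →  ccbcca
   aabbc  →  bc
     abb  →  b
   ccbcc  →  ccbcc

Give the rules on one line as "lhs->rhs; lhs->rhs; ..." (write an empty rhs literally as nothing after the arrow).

  | bbbb => bbb => bb => b
  | babc => bbc => bc
  | bab => bb => b
  | abcac => bcac

ab->b; bb->b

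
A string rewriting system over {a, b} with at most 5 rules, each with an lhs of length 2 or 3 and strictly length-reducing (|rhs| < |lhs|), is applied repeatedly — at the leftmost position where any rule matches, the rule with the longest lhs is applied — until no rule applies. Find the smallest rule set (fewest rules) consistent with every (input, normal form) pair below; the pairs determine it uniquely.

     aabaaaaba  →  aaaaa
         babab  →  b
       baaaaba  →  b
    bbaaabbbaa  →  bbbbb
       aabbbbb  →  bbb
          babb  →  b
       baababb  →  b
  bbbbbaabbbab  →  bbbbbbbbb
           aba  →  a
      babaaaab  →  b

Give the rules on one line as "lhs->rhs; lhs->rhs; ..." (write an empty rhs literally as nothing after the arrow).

ab->; ba->b; bab->ba; bba->bb

  | aabaaaaba => aaaaaba => aaaaa
  | babab => baab => bab => ba => b
  | baaaaba => baaaba => baaba => baba => baa => ba => b
  | bbaaabbbaa => bbaabbbaa => bbabbbaa => bbbbbaa => bbbbba => bbbbb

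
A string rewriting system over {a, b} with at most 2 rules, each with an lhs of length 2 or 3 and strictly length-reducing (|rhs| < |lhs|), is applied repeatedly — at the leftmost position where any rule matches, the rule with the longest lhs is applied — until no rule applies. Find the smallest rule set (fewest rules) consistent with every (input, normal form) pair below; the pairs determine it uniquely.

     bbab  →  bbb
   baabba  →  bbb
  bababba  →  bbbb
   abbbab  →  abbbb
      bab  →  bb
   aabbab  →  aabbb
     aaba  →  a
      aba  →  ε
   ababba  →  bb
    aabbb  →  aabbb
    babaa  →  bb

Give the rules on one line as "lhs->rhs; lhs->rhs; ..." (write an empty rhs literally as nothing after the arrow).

aba->; ba->b

  | bbab => bbb
  | baabba => babba => bbba => bbb
  | bababba => bbabba => bbbba => bbbb
  | abbbab => abbbb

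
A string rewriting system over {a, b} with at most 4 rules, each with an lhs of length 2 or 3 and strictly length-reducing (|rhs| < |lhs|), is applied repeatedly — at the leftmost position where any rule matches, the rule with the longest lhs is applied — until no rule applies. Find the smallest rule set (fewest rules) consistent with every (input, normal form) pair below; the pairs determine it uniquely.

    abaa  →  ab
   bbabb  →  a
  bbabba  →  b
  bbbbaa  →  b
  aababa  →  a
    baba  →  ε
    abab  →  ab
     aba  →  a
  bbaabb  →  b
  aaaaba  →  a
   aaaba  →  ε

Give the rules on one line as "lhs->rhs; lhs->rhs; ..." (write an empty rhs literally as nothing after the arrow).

aa->b; ba->; baa->b; bb->

  | abaa => ab
  | bbabb => abb => a
  | bbabba => abba => aa => b
  | bbbbaa => bbaa => aa => b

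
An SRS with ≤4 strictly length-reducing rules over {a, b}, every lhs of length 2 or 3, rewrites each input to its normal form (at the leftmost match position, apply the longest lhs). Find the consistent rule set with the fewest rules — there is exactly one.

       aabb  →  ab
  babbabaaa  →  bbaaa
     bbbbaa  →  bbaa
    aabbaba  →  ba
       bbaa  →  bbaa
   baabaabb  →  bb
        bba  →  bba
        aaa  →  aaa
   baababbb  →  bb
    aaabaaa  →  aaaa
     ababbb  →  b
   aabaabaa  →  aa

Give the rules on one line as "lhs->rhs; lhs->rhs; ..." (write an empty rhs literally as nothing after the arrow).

aba->; abb->b; bab->bb; bbb->b

  | aabb => ab
  | babbabaaa => bbbabaaa => babaaa => bbaaa
  | bbbbaa => bbaa
  | aabbaba => ababa => ba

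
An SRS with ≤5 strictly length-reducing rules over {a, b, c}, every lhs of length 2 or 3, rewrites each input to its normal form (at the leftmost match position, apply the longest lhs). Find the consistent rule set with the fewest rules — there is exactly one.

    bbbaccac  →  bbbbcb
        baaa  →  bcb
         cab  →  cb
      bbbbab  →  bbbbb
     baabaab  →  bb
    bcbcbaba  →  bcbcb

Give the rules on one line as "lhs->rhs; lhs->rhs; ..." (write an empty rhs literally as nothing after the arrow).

aaa->cb; ab->b; aba->; ac->b

  | bbbaccac => bbbbcac => bbbbcb
  | baaa => bcb
  | cab => cb
  | bbbbab => bbbbb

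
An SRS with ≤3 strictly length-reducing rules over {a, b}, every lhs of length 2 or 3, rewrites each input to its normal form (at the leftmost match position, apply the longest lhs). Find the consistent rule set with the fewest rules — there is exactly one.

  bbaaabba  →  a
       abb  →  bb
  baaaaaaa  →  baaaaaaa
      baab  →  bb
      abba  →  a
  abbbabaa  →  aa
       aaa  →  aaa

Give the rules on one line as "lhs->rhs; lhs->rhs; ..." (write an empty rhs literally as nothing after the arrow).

ab->b; bba->a

  | bbaaabba => aaabba => aabba => abba => bba => a
  | abb => bb
  | baaaaaaa
  | baab => bab => bb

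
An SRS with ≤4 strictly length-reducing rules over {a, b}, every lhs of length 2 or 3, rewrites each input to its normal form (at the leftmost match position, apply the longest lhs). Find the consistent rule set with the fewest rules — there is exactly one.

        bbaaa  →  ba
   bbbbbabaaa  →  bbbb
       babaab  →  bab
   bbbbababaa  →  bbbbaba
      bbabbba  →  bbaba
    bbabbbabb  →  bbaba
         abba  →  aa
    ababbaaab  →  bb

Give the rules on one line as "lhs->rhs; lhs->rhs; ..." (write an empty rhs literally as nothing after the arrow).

aaa->b; abb->a; baa->

  | bbaaa => ba
  | bbbbbabaaa => bbbbbaa => bbbb
  | babaab => bab
  | bbbbababaa => bbbbaba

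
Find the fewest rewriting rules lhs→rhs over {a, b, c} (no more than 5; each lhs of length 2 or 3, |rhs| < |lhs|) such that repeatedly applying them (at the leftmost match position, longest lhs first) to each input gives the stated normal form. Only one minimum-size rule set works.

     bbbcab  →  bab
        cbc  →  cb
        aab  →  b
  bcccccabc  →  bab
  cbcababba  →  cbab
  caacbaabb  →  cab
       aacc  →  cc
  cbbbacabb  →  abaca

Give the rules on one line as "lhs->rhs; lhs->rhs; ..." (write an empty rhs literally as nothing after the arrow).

  | bbbcab => bcab => bab
  | cbc => cb
  | aab => b
  | bcccccabc => bccccabc => bcccabc => bccabc => bcabc => babc => bab

aa->; bb->; bc->b; cbb->a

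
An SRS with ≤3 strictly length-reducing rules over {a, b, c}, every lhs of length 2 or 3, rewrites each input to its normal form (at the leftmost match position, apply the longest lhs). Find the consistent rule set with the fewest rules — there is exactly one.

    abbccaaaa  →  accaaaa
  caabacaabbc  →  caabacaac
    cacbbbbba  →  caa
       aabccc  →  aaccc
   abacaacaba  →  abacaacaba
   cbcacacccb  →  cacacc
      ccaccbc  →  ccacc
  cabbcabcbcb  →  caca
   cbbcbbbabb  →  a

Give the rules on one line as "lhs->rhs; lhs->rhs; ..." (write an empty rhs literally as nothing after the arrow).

  | abbccaaaa => accaaaa
  | caabacaabbc => caabacaac
  | cacbbbbba => cabbbba => cabba => caa
  | aabccc => aaccc

bb->; bc->c; cb->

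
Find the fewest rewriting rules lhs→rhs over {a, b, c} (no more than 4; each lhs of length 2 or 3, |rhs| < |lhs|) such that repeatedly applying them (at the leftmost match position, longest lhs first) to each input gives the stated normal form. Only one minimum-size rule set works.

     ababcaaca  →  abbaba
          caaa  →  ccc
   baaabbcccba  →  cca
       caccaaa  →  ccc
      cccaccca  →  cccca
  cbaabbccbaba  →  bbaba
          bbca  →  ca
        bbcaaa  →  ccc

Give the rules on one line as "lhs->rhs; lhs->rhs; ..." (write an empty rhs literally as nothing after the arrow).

aaa->cc; ac->b; bc->c; cb->

  | ababcaaca => abacaaca => abbaaca => abbaba
  | caaa => ccc
  | baaabbcccba => bccbbcccba => ccbbcccba => cbcccba => cccba => cca
  | caccaaa => cbcaaa => caaa => ccc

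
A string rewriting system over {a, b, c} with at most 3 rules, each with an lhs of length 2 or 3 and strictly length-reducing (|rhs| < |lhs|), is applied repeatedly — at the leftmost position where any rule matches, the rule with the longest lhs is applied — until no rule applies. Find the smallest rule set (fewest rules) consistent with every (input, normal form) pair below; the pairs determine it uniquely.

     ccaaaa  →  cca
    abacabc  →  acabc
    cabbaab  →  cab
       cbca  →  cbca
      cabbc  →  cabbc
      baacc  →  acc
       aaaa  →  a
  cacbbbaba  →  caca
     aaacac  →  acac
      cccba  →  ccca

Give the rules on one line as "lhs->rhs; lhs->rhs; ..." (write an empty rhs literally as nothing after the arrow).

aa->a; ba->a

  | ccaaaa => ccaaa => ccaa => cca
  | abacabc => aacabc => acabc
  | cabbaab => cabaab => caaab => caab => cab
  | cbca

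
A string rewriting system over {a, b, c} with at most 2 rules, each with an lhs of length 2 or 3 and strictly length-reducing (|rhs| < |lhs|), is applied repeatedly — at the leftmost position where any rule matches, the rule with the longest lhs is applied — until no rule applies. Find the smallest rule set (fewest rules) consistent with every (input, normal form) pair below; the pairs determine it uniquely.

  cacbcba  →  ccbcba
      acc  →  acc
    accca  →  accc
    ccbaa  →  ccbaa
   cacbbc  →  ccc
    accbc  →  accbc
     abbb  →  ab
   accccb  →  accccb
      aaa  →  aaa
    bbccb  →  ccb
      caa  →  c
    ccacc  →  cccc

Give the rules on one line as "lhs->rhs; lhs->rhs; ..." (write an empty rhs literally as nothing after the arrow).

  | cacbcba => ccbcba
  | acc
  | accca => accc
  | ccbaa

bb->; ca->c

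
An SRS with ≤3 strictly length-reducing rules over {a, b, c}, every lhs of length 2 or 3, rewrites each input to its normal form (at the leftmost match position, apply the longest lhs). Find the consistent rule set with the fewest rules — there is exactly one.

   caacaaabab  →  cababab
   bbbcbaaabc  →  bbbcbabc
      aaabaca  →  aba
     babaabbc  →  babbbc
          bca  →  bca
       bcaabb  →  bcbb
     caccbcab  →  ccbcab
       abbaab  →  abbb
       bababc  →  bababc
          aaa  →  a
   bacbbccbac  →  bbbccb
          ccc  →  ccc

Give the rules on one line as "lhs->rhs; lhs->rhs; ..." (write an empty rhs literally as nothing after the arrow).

aa->; aac->ab; ac->

  | caacaaabab => cabaaabab => cababab
  | bbbcbaaabc => bbbcbabc
  | aaabaca => abaca => aba
  | babaabbc => babbbc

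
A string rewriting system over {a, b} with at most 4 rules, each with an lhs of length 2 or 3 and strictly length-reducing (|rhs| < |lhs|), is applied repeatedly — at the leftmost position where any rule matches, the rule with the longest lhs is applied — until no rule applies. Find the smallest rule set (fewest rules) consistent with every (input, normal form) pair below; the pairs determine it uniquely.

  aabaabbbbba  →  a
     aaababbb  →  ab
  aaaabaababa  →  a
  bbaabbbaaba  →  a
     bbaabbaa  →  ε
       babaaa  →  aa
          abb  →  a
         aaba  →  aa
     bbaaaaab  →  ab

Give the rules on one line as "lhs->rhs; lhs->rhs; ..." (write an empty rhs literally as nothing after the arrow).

aaa->b; ba->; bb->

  | aabaabbbbba => aaabbbbba => bbbbbba => bbbba => bba => a
  | aaababbb => bbabbb => abbb => ab
  | aaaabaababa => babaababa => baababa => ababa => aba => a
  | bbaabbbaaba => aabbbaaba => aabaaba => aaaba => bba => a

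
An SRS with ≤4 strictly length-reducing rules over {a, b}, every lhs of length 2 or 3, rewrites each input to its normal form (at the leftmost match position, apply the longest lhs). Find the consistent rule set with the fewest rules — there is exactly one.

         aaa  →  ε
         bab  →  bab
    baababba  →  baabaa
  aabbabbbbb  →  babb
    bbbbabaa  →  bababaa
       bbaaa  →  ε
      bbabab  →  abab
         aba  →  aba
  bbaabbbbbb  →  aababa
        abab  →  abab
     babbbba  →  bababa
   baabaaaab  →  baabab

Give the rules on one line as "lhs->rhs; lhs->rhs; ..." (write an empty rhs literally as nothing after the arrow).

aaa->; bba->a; bbb->ba

  | aaa => ε
  | bab
  | baababba => baabaa
  | aabbabbbbb => aaabbbbb => bbbbb => babb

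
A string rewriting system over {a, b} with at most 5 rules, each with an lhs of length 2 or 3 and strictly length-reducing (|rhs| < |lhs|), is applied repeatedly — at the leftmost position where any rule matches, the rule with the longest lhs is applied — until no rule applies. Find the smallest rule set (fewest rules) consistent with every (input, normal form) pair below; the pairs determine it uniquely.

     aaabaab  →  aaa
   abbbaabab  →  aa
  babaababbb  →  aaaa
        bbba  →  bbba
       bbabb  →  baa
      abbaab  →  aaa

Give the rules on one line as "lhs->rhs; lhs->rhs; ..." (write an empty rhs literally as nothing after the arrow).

ab->a; aba->ab; abb->a; bab->aa

  | aaabaab => aaabab => aaabb => aaa
  | abbbaabab => abaabab => ababab => abbab => aab => aa
  | babaababbb => aaaababbb => aaaabbbb => aaaabb => aaaa
  | bbba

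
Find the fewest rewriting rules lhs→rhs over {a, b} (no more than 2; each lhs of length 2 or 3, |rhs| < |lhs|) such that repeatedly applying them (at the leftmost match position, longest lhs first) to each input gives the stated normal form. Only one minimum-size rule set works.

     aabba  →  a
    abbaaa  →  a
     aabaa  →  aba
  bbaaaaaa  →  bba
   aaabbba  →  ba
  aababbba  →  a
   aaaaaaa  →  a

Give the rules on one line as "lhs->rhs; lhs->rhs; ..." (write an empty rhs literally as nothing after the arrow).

  | aabba => abba => a
  | abbaaa => aaa => aa => a
  | aabaa => abaa => aba
  | bbaaaaaa => bbaaaaa => bbaaaa => bbaaa => bbaa => bba

aa->a; abb->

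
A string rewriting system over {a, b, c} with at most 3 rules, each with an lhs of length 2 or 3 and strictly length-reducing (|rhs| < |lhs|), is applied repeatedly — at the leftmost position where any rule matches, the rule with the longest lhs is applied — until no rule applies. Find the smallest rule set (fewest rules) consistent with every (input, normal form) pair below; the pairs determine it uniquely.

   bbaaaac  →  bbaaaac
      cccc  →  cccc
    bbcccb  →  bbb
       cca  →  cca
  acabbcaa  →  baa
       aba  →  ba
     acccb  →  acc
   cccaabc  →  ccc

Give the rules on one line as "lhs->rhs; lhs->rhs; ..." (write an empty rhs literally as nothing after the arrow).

ab->b; bc->b; cb->

  | bbaaaac
  | cccc
  | bbcccb => bbccb => bbcb => bbb
  | cca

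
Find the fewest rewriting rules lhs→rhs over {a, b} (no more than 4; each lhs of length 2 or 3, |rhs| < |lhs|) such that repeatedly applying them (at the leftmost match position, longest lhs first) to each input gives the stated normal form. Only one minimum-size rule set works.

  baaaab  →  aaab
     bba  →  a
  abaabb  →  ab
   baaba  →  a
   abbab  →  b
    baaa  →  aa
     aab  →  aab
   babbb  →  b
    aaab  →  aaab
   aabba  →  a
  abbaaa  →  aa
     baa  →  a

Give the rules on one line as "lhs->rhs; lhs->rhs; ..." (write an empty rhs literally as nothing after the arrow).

abb->b; ba->; bb->

  | baaaab => aaab
  | bba => a
  | abaabb => aabb => ab
  | baaba => aba => a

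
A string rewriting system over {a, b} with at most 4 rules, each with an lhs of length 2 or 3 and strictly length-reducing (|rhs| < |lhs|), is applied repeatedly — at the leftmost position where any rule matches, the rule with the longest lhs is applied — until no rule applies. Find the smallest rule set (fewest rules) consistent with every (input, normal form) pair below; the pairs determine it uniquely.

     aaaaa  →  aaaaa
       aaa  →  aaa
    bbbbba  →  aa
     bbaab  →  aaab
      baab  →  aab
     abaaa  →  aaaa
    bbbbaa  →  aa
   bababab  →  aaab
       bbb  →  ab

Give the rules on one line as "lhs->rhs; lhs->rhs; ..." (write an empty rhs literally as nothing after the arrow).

  | aaaaa
  | aaa
  | bbbbba => abbba => bba => aa
  | bbaab => aaab

abb->b; ba->a; bb->a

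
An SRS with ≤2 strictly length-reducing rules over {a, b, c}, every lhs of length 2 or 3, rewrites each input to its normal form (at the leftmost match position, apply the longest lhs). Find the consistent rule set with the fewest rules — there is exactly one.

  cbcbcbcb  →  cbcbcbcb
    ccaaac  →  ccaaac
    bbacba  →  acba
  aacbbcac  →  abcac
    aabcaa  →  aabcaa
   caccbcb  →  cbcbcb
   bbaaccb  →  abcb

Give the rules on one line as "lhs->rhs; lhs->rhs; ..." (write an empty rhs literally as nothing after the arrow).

acc->bc; bb->

  | cbcbcbcb
  | ccaaac
  | bbacba => acba
  | aacbbcac => aaccac => abcac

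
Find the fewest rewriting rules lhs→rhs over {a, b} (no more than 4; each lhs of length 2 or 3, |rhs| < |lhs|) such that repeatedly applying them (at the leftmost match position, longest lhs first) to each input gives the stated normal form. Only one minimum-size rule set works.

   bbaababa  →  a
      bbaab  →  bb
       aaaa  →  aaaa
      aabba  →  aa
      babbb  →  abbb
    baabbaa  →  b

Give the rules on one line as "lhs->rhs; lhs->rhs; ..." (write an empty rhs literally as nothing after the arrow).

aba->a; ba->a; baa->

  | bbaababa => bbaba => baba => aba => a
  | bbaab => bb
  | aaaa
  | aabba => aaba => aa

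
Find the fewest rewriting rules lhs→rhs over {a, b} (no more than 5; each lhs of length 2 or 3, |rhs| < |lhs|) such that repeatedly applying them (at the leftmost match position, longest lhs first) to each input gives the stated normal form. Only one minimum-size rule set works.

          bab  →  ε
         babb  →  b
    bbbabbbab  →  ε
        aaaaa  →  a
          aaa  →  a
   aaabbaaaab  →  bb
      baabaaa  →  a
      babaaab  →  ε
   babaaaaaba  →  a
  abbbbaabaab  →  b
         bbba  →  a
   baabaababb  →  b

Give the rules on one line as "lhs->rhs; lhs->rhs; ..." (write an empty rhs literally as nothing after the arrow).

aa->b; ab->; ba->a; baa->ab

  | bab => ab => ε
  | babb => abb => b
  | bbbabbbab => bbabbbab => babbbab => abbbab => bbab => bab => ab => ε
  | aaaaa => baaa => aba => a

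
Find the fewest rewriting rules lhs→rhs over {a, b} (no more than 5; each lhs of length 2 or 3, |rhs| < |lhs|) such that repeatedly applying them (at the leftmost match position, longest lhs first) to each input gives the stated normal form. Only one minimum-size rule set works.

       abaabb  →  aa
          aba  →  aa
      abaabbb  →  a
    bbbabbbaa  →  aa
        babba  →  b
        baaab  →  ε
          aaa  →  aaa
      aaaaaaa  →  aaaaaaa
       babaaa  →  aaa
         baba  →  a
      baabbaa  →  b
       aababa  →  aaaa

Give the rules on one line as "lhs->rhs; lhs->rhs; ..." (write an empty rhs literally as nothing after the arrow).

ab->a; abb->b; ba->b; bb->

  | abaabb => aaabb => aab => aa
  | aba => aa
  | abaabbb => aaabbb => aabb => ab => a
  | bbbabbbaa => babbbaa => bbbbaa => bbaa => aa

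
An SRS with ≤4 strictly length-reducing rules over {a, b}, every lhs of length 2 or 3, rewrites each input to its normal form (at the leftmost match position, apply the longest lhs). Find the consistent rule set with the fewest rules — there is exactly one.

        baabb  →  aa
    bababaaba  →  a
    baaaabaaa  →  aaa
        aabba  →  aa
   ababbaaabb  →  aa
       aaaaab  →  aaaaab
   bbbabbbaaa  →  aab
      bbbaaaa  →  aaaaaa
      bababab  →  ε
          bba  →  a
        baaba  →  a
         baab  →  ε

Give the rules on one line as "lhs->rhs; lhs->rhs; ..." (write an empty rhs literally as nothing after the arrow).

  | baabb => babb => bbb => aa
  | bababaaba => bbabaaba => abaaba => ababa => abba => a
  | baaaabaaa => baaabaaa => baabaaa => babaaa => bbaaa => aaa
  | aabba => aa

abb->; ba->b; bb->; bbb->aa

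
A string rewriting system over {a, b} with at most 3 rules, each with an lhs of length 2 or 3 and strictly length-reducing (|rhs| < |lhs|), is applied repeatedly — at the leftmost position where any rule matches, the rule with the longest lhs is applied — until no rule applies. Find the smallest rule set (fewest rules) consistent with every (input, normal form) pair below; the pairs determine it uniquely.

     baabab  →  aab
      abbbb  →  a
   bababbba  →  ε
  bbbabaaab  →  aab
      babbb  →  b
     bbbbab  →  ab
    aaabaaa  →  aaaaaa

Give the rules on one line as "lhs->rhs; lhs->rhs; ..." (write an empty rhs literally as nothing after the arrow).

aba->aa; ba->; bb->

  | baabab => abab => aab
  | abbbb => abb => a
  | bababbba => babbba => bbba => ba => ε
  | bbbabaaab => babaaab => baaab => aab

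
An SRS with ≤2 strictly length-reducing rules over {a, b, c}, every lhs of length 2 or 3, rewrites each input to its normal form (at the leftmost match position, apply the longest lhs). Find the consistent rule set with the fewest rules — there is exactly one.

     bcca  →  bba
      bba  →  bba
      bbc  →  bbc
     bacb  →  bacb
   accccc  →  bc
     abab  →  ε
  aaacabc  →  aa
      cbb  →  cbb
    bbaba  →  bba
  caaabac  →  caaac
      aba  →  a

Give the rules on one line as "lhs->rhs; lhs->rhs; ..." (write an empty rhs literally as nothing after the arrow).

ab->; cc->b

  | bcca => bba
  | bba
  | bbc
  | bacb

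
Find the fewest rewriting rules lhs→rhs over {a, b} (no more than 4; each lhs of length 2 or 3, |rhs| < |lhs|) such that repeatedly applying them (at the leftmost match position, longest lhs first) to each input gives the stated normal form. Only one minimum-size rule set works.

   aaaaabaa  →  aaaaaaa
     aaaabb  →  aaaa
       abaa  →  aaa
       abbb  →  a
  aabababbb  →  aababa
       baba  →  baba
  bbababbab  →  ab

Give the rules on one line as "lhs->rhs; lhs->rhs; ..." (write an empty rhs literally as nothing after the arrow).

baa->aa; bb->; bba->b; bbb->

  | aaaaabaa => aaaaaaa
  | aaaabb => aaaa
  | abaa => aaa
  | abbb => a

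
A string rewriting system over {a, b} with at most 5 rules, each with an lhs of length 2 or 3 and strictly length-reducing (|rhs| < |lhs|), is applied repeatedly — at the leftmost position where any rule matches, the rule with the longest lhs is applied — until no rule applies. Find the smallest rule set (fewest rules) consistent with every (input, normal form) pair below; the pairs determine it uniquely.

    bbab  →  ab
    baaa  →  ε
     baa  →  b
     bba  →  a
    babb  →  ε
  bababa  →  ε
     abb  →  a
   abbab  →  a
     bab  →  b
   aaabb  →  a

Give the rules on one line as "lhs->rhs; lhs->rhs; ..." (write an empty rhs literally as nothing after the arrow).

aab->a; ba->; baa->b; bb->

  | bbab => ab
  | baaa => ba => ε
  | baa => b
  | bba => a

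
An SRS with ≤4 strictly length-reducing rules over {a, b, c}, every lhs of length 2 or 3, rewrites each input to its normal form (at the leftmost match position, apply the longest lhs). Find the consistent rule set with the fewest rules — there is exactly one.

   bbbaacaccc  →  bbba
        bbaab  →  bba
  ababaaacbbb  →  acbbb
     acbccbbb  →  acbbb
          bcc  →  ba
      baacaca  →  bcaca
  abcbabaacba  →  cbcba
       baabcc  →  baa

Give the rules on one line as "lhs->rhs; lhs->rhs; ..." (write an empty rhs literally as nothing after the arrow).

  | bbbaacaccc => bbbcaccc => bbbcaac => bbbcc => bbba
  | bbaab => bba
  | ababaaacbbb => abaaacbbb => aaacbbb => acbbb
  | acbccbbb => acbabbb => acbbb

aac->c; ab->; cc->a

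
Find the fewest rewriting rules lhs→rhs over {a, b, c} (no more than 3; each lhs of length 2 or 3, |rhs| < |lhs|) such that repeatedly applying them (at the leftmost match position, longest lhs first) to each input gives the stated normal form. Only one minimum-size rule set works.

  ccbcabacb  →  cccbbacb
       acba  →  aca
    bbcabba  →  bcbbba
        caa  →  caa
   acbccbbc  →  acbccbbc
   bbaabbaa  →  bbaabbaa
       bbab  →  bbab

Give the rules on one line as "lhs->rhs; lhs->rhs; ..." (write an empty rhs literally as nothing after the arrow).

bca->cb; cba->ca

  | ccbcabacb => cccbbacb
  | acba => aca
  | bbcabba => bcbbba
  | caa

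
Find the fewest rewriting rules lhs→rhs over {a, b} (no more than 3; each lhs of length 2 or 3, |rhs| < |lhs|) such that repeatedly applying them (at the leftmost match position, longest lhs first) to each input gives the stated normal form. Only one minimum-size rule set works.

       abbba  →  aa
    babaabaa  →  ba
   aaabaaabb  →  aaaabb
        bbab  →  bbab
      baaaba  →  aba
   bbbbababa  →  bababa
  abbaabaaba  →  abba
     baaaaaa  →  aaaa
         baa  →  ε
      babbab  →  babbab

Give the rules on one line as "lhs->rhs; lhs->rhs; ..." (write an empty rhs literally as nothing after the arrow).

baa->; bbb->

  | abbba => aa
  | babaabaa => babaa => ba
  | aaabaaabb => aaaabb
  | bbab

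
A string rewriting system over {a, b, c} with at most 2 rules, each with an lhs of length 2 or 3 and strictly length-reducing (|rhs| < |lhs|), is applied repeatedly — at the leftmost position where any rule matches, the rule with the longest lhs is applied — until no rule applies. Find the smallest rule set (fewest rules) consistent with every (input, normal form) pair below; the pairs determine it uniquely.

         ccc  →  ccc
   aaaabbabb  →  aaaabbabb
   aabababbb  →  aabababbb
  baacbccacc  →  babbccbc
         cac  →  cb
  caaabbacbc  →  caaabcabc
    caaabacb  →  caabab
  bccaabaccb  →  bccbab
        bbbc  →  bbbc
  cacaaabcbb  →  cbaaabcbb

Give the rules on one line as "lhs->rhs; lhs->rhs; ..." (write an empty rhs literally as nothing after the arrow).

ac->b; bac->ca

  | ccc
  | aaaabbabb
  | aabababbb
  | baacbccacc => babbccacc => babbccbc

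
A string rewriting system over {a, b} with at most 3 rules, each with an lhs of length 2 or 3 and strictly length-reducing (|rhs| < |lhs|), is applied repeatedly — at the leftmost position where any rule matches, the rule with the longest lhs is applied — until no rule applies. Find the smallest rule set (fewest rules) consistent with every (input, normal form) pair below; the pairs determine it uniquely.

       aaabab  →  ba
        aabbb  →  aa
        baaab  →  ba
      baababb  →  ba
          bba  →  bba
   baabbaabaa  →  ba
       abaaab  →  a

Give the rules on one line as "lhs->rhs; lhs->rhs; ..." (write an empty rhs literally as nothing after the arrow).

  | aaabab => bab => ba
  | aabbb => aabb => aab => aa
  | baaab => baab => bab => ba
  | baababb => bababb => baabb => babb => bab => ba

aaa->; ab->a; baa->ba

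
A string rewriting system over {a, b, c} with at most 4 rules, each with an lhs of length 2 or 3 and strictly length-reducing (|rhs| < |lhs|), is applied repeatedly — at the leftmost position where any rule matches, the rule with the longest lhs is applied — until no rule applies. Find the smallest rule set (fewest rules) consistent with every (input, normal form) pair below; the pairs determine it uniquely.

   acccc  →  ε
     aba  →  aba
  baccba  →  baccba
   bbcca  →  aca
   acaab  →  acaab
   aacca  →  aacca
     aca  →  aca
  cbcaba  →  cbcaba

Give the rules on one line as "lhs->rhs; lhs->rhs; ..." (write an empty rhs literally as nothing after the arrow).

  | acccc => abc => ε
  | aba
  | baccba
  | bbcca => aca

abc->; bbc->a; ccc->b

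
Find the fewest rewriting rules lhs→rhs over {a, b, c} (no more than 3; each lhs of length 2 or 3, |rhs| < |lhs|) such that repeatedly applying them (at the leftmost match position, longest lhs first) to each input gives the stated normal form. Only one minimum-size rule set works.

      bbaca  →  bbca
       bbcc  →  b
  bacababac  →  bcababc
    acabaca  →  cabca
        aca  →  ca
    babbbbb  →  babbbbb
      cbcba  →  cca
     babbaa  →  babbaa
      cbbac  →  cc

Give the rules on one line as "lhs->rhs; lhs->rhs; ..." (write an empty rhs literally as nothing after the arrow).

  | bbaca => bbca
  | bbcc => b
  | bacababac => bcababac => bcababc
  | acabaca => cabaca => cabca

ac->c; bcc->; cb->c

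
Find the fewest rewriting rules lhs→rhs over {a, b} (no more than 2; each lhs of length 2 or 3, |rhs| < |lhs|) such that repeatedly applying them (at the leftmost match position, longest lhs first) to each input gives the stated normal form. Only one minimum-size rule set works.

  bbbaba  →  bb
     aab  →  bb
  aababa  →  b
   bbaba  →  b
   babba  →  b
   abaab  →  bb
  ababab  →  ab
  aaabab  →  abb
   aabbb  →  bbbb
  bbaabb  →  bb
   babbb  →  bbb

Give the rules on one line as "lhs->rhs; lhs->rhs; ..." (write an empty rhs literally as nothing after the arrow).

aab->bb; ba->

  | bbbaba => bbba => bb
  | aab => bb
  | aababa => bbaba => bba => b
  | bbaba => bba => b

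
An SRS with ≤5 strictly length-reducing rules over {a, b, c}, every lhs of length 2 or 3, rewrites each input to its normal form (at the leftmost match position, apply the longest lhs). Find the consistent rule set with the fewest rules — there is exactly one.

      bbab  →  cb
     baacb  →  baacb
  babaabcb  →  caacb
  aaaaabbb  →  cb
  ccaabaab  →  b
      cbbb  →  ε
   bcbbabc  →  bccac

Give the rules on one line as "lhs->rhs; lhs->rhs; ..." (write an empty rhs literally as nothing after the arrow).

  | bbab => cab => cb
  | baacb
  | babaabcb => bbaabcb => caabcb => caacb
  | aaaaabbb => aaaabbb => aaabbb => aabbb => abbb => bbb => cb

ab->b; abc->ac; bb->c; ccb->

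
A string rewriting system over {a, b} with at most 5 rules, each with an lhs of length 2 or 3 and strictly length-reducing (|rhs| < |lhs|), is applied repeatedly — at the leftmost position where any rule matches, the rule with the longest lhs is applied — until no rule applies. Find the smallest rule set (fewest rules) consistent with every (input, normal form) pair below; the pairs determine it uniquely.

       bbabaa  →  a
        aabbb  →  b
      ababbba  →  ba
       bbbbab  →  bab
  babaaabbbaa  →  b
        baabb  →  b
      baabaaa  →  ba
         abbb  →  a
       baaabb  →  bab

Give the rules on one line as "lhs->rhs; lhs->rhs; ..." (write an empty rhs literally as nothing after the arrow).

aa->b; aba->bb; bb->b; bbb->

  | bbabaa => babaa => bbba => a
  | aabbb => bbbb => b
  | ababbba => bbbbba => bba => ba
  | bbbbab => bab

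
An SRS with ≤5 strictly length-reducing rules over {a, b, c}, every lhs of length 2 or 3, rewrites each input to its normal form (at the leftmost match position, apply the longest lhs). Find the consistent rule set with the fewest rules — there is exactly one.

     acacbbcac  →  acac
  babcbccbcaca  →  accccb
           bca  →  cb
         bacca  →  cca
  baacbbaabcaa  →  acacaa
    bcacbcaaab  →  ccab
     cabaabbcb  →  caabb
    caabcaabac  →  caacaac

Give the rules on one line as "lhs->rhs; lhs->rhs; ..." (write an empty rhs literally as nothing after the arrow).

  | acacbbcac => acacbcbc => acacbc => acac
  | babcbccbcaca => acbccbcaca => accbcaca => acccbca => accccb
  | bca => cb
  | bacca => cca

ba->; bab->a; bc->; bca->cb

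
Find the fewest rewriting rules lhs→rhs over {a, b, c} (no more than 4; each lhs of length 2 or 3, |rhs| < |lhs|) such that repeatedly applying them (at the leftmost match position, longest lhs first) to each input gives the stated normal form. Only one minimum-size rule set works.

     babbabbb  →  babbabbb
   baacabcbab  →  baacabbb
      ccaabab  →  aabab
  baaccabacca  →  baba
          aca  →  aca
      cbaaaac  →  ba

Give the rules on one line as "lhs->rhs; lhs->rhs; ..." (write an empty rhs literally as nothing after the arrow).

aaa->ac; cba->b; cc->

  | babbabbb
  | baacabcbab => baacabbb
  | ccaabab => aabab
  | baaccabacca => baaabacca => bacbacca => babcca => baba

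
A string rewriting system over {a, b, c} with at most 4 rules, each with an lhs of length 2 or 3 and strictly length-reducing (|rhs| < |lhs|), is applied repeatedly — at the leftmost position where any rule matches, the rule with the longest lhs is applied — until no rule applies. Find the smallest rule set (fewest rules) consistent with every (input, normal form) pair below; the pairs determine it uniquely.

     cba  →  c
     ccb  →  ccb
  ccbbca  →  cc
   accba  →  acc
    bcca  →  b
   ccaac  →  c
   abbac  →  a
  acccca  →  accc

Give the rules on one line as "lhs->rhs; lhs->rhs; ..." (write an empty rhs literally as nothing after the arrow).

  | cba => c
  | ccb
  | ccbbca => ccba => cc
  | accba => acc

ba->; bc->; bcc->bb; ca->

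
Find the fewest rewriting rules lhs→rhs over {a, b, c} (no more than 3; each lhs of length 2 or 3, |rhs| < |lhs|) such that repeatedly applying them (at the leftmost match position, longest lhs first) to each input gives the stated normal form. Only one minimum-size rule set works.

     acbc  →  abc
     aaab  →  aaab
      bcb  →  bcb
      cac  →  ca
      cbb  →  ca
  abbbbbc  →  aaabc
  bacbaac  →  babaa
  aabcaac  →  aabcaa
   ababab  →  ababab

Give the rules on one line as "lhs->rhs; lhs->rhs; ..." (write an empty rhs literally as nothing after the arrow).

ac->a; bb->a

  | acbc => abc
  | aaab
  | bcb
  | cac => ca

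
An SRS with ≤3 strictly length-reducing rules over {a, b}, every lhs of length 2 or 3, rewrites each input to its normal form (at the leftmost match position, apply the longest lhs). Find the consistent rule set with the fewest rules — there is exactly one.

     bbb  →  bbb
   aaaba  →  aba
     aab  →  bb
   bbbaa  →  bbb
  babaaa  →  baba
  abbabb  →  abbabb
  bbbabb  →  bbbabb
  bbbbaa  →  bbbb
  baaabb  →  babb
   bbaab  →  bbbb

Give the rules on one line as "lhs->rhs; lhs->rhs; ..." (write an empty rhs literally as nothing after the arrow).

  | bbb
  | aaaba => aba
  | aab => bb
  | bbbaa => bbb

aa->; aab->bb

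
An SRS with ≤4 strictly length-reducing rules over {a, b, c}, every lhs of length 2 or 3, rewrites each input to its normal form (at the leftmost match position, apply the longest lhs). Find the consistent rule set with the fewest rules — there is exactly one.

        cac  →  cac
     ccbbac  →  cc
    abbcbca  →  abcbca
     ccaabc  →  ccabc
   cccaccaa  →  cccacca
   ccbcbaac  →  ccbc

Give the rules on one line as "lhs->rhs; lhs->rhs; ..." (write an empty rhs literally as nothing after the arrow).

aa->a; bac->; bb->b

  | cac
  | ccbbac => ccbac => cc
  | abbcbca => abcbca
  | ccaabc => ccabc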